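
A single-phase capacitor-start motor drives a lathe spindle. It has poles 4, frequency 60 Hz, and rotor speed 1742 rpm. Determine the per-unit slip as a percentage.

n_s = 120f/p = 120×60/4 = 1800 rpm
s = (n_s − n)/n_s = (1800 − 1742)/1800 = 0.0322

3.2 %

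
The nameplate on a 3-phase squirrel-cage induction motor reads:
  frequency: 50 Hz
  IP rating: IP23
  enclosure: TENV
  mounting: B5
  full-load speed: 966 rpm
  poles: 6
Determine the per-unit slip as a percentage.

3.40 %

n_s = 120f/p = 120×50/6 = 1000 rpm
s = (n_s − n)/n_s = (1000 − 966)/1000 = 0.0340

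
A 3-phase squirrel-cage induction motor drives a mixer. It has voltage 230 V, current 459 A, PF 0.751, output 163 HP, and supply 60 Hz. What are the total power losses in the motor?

P_in = √3·V·I·cosφ = 1.732×230×459×0.751 = 137318 W
P_out = 163×746 = 121598 W
Losses = P_in − P_out = 137318 − 121598 = 15720 W

15.7 kW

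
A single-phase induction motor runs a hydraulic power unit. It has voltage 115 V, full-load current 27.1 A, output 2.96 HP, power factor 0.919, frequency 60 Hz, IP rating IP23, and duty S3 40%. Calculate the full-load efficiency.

P_out = 2.96 × 746 = 2208 W
P_in = V·I·cosφ = 115 × 27.1 × 0.919 = 2864 W
η = P_out / P_in = 2208 / 2864 = 0.771 = 77.1%

77.1 %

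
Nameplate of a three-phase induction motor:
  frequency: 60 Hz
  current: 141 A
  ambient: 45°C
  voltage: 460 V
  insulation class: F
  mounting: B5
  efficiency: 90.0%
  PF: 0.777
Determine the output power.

P_in = √3·V·I·cosφ = 1.732 × 460 × 141 × 0.777 = 87286 W
P_out = η·P_in = 0.9 × 87286 = 78557 W

78.6 kW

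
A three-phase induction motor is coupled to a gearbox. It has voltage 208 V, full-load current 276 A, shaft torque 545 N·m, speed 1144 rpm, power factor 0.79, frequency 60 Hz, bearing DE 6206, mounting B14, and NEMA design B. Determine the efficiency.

ω = 2π × 1144/60 = 119.8 rad/s; P_out = τω = 545 × 119.8 = 65291 W
P_in = √3·V_L·I_L·cosφ = 1.732 × 208 × 276 × 0.79 = 78550 W
η = P_out / P_in = 65291 / 78550 = 0.831 = 83.1%

83.1 %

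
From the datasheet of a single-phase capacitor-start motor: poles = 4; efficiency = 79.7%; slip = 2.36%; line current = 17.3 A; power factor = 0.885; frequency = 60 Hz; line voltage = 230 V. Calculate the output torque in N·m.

P_in = V·I·cosφ = 230 × 17.3 × 0.885 = 3521 W
P_out = η·P_in = 0.797 × 3521 = 2806 W
n_s = 120×60/4 = 1800 rpm; n = 1800×(1−0.0236) = 1758 rpm
ω = 2π×1758/60 = 184.1 rad/s
τ = P_out/ω = 2806/184.1 = 15.2 N·m

15.2 N·m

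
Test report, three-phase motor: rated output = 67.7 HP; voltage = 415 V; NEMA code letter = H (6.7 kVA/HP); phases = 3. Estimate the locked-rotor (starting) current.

S_LR = 6.7 × 67.7 = 453.59 kVA
I_LR = S_LR/(√3·V_L) = 453590/(1.732×415) = 631 A

631 A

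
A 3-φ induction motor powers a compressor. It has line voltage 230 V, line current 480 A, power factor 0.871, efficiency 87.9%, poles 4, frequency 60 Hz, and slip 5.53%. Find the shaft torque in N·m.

822 N·m

P_in = √3·V·I·cosφ = 1.732 × 230 × 480 × 0.871 = 166546 W
P_out = η·P_in = 0.879 × 166546 = 146394 W
n_s = 120×60/4 = 1800 rpm; n = 1800×(1−0.0553) = 1700 rpm
ω = 2π×1700/60 = 178 rad/s
τ = P_out/ω = 146394/178 = 822 N·m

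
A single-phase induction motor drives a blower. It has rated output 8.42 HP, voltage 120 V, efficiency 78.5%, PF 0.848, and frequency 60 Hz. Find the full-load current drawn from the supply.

P_out = 8.42 × 746 = 6281 W
P_in = P_out / η = 6281 / 0.785 = 8001 W
I = P_in / (V·cosφ) = 8001 / (120 × 0.848) = 78.6 A

78.6 A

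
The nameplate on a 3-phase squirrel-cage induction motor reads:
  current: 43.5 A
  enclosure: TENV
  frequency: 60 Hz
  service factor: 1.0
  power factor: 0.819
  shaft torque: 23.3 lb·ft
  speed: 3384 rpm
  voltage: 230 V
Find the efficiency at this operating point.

78.9 %

τ = 23.3 lb·ft × 1.356 = 31.59 N·m
ω = 2π × 3384/60 = 354.4 rad/s; P_out = τω = 31.59 × 354.4 = 11195 W
P_in = √3·V_L·I_L·cosφ = 1.732 × 230 × 43.5 × 0.819 = 14192 W
η = P_out / P_in = 11195 / 14192 = 0.789 = 78.9%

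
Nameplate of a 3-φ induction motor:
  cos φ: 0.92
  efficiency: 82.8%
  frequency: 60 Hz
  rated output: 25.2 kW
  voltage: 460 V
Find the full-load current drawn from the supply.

P_out = 25.2 kW = 25200 W
P_in = P_out / η = 25200 / 0.828 = 30435 W
I_L = P_in / (√3·V_L·cosφ) = 30435 / (1.732 × 460 × 0.92) = 41.5 A

41.5 A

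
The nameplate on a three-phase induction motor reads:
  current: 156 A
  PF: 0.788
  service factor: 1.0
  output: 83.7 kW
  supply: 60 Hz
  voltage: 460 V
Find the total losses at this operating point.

14.2 kW

P_in = √3·V·I·cosφ = 1.732×460×156×0.788 = 97939 W
P_out = 83700 W
Losses = P_in − P_out = 97939 − 83700 = 14239 W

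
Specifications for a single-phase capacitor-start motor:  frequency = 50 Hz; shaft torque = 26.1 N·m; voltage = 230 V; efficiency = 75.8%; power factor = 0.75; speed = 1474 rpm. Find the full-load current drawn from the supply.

ω = 2π×1474/60 = 154.4 rad/s; P_out = τω = 26.1 × 154.4 = 4030 W
P_in = P_out / η = 4030 / 0.758 = 5317 W
I = P_in / (V·cosφ) = 5317 / (230 × 0.75) = 30.8 A

30.8 A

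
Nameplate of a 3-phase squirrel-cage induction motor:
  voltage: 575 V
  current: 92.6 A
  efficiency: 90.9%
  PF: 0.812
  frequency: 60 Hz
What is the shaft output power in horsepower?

91.2 HP

P_in = √3·V·I·cosφ = 1.732 × 575 × 92.6 × 0.812 = 74883 W
P_out = η·P_in = 0.909 × 74883 = 68069 W
= 68069/746 = 91.2 HP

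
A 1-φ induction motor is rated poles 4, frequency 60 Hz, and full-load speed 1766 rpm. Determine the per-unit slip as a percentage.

n_s = 120f/p = 120×60/4 = 1800 rpm
s = (n_s − n)/n_s = (1800 − 1766)/1800 = 0.0189

1.89 %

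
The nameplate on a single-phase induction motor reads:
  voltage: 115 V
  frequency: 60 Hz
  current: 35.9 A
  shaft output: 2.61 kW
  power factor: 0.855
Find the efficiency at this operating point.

P_out = 2.61 kW = 2610 W
P_in = V·I·cosφ = 115 × 35.9 × 0.855 = 3530 W
η = P_out / P_in = 2610 / 3530 = 0.739 = 73.9%

73.9 %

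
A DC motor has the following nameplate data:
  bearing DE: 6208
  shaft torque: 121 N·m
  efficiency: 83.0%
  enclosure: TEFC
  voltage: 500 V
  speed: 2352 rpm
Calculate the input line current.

ω = 2π×2352/60 = 246.3 rad/s; P_out = τω = 121 × 246.3 = 29802 W
P_in = P_out / η = 29802 / 0.830 = 35906 W
I = P_in / V = 35906 / 500 = 71.8 A

71.8 A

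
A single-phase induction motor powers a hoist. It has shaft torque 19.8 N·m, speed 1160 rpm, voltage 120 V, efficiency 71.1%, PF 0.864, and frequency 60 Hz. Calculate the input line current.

ω = 2π×1160/60 = 121.5 rad/s; P_out = τω = 19.8 × 121.5 = 2406 W
P_in = P_out / η = 2406 / 0.711 = 3384 W
I = P_in / (V·cosφ) = 3384 / (120 × 0.864) = 32.6 A

32.6 A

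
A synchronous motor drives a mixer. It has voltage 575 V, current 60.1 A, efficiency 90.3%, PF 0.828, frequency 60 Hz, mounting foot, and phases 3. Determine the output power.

44.8 kW

P_in = √3·V·I·cosφ = 1.732 × 575 × 60.1 × 0.828 = 49559 W
P_out = η·P_in = 0.903 × 49559 = 44752 W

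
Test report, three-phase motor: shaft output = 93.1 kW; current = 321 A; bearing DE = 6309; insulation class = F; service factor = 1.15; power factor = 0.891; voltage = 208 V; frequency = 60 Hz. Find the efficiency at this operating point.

P_out = 93.1 kW = 93100 W
P_in = √3·V_L·I_L·cosφ = 1.732 × 208 × 321 × 0.891 = 103037 W
η = P_out / P_in = 93100 / 103037 = 0.904 = 90.4%

90.4 %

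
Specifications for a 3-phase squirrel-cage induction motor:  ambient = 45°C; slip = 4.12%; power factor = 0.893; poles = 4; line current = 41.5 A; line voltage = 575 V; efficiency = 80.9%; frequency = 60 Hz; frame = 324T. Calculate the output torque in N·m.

165 N·m

P_in = √3·V·I·cosφ = 1.732 × 575 × 41.5 × 0.893 = 36908 W
P_out = η·P_in = 0.809 × 36908 = 29859 W
n_s = 120×60/4 = 1800 rpm; n = 1800×(1−0.0412) = 1726 rpm
ω = 2π×1726/60 = 180.7 rad/s
τ = P_out/ω = 29859/180.7 = 165 N·m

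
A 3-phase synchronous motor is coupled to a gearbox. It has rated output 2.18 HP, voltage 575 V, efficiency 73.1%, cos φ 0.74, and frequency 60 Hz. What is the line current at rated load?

3.02 A

P_out = 2.18 × 746 = 1626 W
P_in = P_out / η = 1626 / 0.731 = 2224 W
I_L = P_in / (√3·V_L·cosφ) = 2224 / (1.732 × 575 × 0.74) = 3.02 A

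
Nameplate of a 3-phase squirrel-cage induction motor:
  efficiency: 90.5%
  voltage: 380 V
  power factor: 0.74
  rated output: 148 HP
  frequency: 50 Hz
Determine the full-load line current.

250 A

P_out = 148 × 746 = 110408 W
P_in = P_out / η = 110408 / 0.905 = 121998 W
I_L = P_in / (√3·V_L·cosφ) = 121998 / (1.732 × 380 × 0.74) = 250 A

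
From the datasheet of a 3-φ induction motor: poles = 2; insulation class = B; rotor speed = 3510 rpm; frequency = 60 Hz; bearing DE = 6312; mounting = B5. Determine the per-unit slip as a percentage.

n_s = 120f/p = 120×60/2 = 3600 rpm
s = (n_s − n)/n_s = (3600 − 3510)/3600 = 0.0250

2.50 %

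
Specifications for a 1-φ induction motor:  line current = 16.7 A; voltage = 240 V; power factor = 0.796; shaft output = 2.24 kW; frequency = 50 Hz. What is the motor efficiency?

P_out = 2.24 kW = 2240 W
P_in = V·I·cosφ = 240 × 16.7 × 0.796 = 3190 W
η = P_out / P_in = 2240 / 3190 = 0.702 = 70.2%

70.2 %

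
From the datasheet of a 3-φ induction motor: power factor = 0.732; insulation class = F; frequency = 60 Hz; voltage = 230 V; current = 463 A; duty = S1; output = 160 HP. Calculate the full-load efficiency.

P_out = 160 × 746 = 119360 W
P_in = √3·V_L·I_L·cosφ = 1.732 × 230 × 463 × 0.732 = 135011 W
η = P_out / P_in = 119360 / 135011 = 0.884 = 88.4%

88.4 %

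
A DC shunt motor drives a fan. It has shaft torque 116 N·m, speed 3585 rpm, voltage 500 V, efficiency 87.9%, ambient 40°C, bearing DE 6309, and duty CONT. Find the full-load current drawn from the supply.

ω = 2π×3585/60 = 375.4 rad/s; P_out = τω = 116 × 375.4 = 43546 W
P_in = P_out / η = 43546 / 0.879 = 49540 W
I = P_in / V = 49540 / 500 = 99.1 A

99.1 A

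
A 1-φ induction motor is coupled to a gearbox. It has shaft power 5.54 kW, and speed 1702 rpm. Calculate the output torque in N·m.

31.1 N·m

ω = 2π × 1702/60 = 178.2 rad/s
τ = P/ω = 5540/178.2 = 31.1 N·m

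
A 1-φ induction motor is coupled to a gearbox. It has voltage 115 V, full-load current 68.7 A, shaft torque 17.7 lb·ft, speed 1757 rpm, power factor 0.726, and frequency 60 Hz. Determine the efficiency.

77.0 %

τ = 17.7 lb·ft × 1.356 = 24 N·m
ω = 2π × 1757/60 = 184 rad/s; P_out = τω = 24 × 184 = 4416 W
P_in = V·I·cosφ = 115 × 68.7 × 0.726 = 5736 W
η = P_out / P_in = 4416 / 5736 = 0.770 = 77.0%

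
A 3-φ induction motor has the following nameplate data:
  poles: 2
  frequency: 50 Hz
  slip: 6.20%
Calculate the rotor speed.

n_s = 120f/p = 120×50/2 = 3000 rpm
n = n_s(1 − s) = 3000 × (1 − 0.062) = 2814 rpm

2814 rpm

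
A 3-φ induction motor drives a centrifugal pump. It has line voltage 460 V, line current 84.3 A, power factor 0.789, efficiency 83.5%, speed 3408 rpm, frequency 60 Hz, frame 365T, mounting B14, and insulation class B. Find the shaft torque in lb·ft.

91.4 lb·ft

P_in = √3·V·I·cosφ = 1.732 × 460 × 84.3 × 0.789 = 52992 W
P_out = η·P_in = 0.835 × 52992 = 44248 W
n = 3408 rpm
ω = 2π×3408/60 = 356.9 rad/s
τ = P_out/ω = 44248/356.9 = 124 N·m
In lb·ft: 124/1.356 = 91.4 lb·ft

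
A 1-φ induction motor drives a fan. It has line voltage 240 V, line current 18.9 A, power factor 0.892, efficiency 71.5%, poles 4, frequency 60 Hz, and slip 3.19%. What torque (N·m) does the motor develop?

P_in = V·I·cosφ = 240 × 18.9 × 0.892 = 4046 W
P_out = η·P_in = 0.715 × 4046 = 2893 W
n_s = 120×60/4 = 1800 rpm; n = 1800×(1−0.0319) = 1743 rpm
ω = 2π×1743/60 = 182.5 rad/s
τ = P_out/ω = 2893/182.5 = 15.9 N·m

15.9 N·m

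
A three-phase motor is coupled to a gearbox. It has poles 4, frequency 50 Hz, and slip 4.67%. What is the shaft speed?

n_s = 120f/p = 120×50/4 = 1500 rpm
n = n_s(1 − s) = 1500 × (1 − 0.0467) = 1430 rpm

1430 rpm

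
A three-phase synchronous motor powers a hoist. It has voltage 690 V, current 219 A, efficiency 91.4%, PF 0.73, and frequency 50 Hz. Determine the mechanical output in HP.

P_in = √3·V·I·cosφ = 1.732 × 690 × 219 × 0.73 = 191057 W
P_out = η·P_in = 0.914 × 191057 = 174626 W
= 174626/746 = 234 HP

234 HP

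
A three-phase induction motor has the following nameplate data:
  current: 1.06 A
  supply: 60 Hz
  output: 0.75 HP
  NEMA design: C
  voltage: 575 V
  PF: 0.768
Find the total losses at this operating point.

P_in = √3·V·I·cosφ = 1.732×575×1.06×0.768 = 811 W
P_out = 0.75×746 = 560 W
Losses = P_in − P_out = 811 − 560 = 251 W

251 W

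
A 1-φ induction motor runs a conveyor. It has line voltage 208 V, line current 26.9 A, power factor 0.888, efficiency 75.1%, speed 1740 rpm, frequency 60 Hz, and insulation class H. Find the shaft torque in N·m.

20.5 N·m

P_in = V·I·cosφ = 208 × 26.9 × 0.888 = 4969 W
P_out = η·P_in = 0.751 × 4969 = 3732 W
n = 1740 rpm
ω = 2π×1740/60 = 182.2 rad/s
τ = P_out/ω = 3732/182.2 = 20.5 N·m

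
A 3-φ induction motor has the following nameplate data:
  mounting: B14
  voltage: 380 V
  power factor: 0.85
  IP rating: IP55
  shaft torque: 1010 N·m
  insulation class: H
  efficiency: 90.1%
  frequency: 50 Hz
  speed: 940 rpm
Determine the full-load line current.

197 A

ω = 2π×940/60 = 98.44 rad/s; P_out = τω = 1010 × 98.44 = 99424 W
P_in = P_out / η = 99424 / 0.901 = 110349 W
I_L = P_in / (√3·V_L·cosφ) = 110349 / (1.732 × 380 × 0.85) = 197 A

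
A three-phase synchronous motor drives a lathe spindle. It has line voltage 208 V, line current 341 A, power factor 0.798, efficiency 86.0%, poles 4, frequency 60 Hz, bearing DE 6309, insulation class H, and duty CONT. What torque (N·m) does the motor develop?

447 N·m

P_in = √3·V·I·cosφ = 1.732 × 208 × 341 × 0.798 = 98032 W
P_out = η·P_in = 0.86 × 98032 = 84308 W
n = n_s = 120×60/4 = 1800 rpm (synchronous)
ω = 2π×1800/60 = 188.5 rad/s
τ = P_out/ω = 84308/188.5 = 447 N·m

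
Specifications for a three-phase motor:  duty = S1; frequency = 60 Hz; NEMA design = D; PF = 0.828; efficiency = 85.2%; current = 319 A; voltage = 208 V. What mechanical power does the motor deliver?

P_in = √3·V·I·cosφ = 1.732 × 208 × 319 × 0.828 = 95155 W
P_out = η·P_in = 0.852 × 95155 = 81072 W

81.1 kW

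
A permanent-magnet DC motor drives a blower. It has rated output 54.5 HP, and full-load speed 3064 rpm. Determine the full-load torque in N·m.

P_out = 54.5 × 746 = 40657 W
ω = 2π × 3064/60 = 320.9 rad/s
τ = P_out/ω = 40657/320.9 = 127 N·m

127 N·m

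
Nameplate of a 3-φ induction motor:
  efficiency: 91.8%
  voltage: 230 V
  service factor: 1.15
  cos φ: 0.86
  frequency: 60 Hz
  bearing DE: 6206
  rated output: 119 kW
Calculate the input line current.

378 A

P_out = 119 kW = 119000 W
P_in = P_out / η = 119000 / 0.918 = 129630 W
I_L = P_in / (√3·V_L·cosφ) = 129630 / (1.732 × 230 × 0.86) = 378 A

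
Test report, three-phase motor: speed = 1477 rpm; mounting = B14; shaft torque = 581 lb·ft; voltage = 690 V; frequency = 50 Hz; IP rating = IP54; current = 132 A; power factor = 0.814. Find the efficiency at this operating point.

94.9 %

τ = 581 lb·ft × 1.356 = 787.8 N·m
ω = 2π × 1477/60 = 154.7 rad/s; P_out = τω = 787.8 × 154.7 = 121873 W
P_in = √3·V_L·I_L·cosφ = 1.732 × 690 × 132 × 0.814 = 128409 W
η = P_out / P_in = 121873 / 128409 = 0.949 = 94.9%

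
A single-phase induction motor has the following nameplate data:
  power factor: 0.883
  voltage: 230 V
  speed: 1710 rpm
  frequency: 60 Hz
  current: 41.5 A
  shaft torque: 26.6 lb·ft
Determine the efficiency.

τ = 26.6 lb·ft × 1.356 = 36.07 N·m
ω = 2π × 1710/60 = 179.1 rad/s; P_out = τω = 36.07 × 179.1 = 6460 W
P_in = V·I·cosφ = 230 × 41.5 × 0.883 = 8428 W
η = P_out / P_in = 6460 / 8428 = 0.766 = 76.6%

76.6 %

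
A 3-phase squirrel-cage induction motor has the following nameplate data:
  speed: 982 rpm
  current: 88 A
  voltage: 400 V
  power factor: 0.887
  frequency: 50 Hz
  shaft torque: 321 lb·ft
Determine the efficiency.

τ = 321 lb·ft × 1.356 = 435.3 N·m
ω = 2π × 982/60 = 102.8 rad/s; P_out = τω = 435.3 × 102.8 = 44749 W
P_in = √3·V_L·I_L·cosφ = 1.732 × 400 × 88 × 0.887 = 54077 W
η = P_out / P_in = 44749 / 54077 = 0.828 = 82.8%

82.8 %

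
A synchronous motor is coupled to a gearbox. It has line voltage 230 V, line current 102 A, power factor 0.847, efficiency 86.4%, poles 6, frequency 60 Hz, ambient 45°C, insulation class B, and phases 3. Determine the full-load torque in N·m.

237 N·m

P_in = √3·V·I·cosφ = 1.732 × 230 × 102 × 0.847 = 34416 W
P_out = η·P_in = 0.864 × 34416 = 29735 W
n = n_s = 120×60/6 = 1200 rpm (synchronous)
ω = 2π×1200/60 = 125.7 rad/s
τ = P_out/ω = 29735/125.7 = 237 N·m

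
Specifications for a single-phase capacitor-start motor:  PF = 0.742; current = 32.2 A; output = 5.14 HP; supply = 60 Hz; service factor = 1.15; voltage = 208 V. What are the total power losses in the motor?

1140 W

P_in = V·I·cosφ = 208×32.2×0.742 = 4970 W
P_out = 5.14×746 = 3834 W
Losses = P_in − P_out = 4970 − 3834 = 1136 W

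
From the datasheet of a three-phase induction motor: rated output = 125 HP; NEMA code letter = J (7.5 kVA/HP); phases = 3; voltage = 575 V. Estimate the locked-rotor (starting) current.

941 A

S_LR = 7.5 × 125 = 937.5 kVA
I_LR = S_LR/(√3·V_L) = 937500/(1.732×575) = 941 A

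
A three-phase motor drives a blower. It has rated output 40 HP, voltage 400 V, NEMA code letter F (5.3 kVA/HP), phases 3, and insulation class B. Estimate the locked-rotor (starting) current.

S_LR = 5.3 × 40 = 212 kVA
I_LR = S_LR/(√3·V_L) = 212000/(1.732×400) = 306 A

306 A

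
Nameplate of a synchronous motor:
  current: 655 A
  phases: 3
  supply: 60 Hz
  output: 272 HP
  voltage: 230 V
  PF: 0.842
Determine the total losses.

P_in = √3·V·I·cosφ = 1.732×230×655×0.842 = 219700 W
P_out = 272×746 = 202912 W
Losses = P_in − P_out = 219700 − 202912 = 16788 W

16.8 kW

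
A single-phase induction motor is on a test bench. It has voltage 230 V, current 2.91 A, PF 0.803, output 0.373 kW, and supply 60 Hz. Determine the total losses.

164 W

P_in = V·I·cosφ = 230×2.91×0.803 = 537 W
P_out = 373 W
Losses = P_in − P_out = 537 − 373 = 164 W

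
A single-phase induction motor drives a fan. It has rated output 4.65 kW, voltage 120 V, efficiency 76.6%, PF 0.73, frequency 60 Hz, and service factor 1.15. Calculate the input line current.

P_out = 4.65 kW = 4650 W
P_in = P_out / η = 4650 / 0.766 = 6070 W
I = P_in / (V·cosφ) = 6070 / (120 × 0.73) = 69.3 A

69.3 A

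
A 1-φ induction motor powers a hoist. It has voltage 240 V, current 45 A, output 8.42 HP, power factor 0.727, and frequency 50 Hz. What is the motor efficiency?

80.0 %

P_out = 8.42 × 746 = 6281 W
P_in = V·I·cosφ = 240 × 45 × 0.727 = 7852 W
η = P_out / P_in = 6281 / 7852 = 0.800 = 80.0%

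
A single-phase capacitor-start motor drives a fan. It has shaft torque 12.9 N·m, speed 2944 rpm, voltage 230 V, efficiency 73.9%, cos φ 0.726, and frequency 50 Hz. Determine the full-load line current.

ω = 2π×2944/60 = 308.3 rad/s; P_out = τω = 12.9 × 308.3 = 3977 W
P_in = P_out / η = 3977 / 0.739 = 5382 W
I = P_in / (V·cosφ) = 5382 / (230 × 0.726) = 32.2 A

32.2 A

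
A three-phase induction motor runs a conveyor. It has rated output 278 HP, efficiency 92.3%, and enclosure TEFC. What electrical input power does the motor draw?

P_out = 278 × 746 = 207388 W
P_in = P_out/η = 207388/0.923 = 224689 W = 225 kW

225 kW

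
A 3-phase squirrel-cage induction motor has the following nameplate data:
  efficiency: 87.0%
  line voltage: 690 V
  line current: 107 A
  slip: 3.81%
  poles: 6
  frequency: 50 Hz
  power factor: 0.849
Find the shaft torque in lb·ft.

P_in = √3·V·I·cosφ = 1.732 × 690 × 107 × 0.849 = 108565 W
P_out = η·P_in = 0.87 × 108565 = 94452 W
n_s = 120×50/6 = 1000 rpm; n = 1000×(1−0.0381) = 962 rpm
ω = 2π×962/60 = 100.7 rad/s
τ = P_out/ω = 94452/100.7 = 938 N·m
In lb·ft: 938/1.356 = 692 lb·ft

692 lb·ft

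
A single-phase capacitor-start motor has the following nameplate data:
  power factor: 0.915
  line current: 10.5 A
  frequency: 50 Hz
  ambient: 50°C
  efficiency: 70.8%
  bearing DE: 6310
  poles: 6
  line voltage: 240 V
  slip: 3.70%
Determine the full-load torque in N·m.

16.2 N·m

P_in = V·I·cosφ = 240 × 10.5 × 0.915 = 2306 W
P_out = η·P_in = 0.708 × 2306 = 1633 W
n_s = 120×50/6 = 1000 rpm; n = 1000×(1−0.037) = 963 rpm
ω = 2π×963/60 = 100.8 rad/s
τ = P_out/ω = 1633/100.8 = 16.2 N·m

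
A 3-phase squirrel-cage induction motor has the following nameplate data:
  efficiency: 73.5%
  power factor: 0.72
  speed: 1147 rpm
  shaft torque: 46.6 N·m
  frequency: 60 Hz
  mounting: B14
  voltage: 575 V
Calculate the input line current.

10.6 A

ω = 2π×1147/60 = 120.1 rad/s; P_out = τω = 46.6 × 120.1 = 5597 W
P_in = P_out / η = 5597 / 0.735 = 7615 W
I_L = P_in / (√3·V_L·cosφ) = 7615 / (1.732 × 575 × 0.72) = 10.6 A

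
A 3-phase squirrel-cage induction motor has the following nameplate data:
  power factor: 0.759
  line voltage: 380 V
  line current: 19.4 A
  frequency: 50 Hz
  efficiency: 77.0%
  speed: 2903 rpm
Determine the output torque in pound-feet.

P_in = √3·V·I·cosφ = 1.732 × 380 × 19.4 × 0.759 = 9691 W
P_out = η·P_in = 0.77 × 9691 = 7462 W
n = 2903 rpm
ω = 2π×2903/60 = 304 rad/s
τ = P_out/ω = 7462/304 = 24.55 N·m
In lb·ft: 24.55/1.356 = 18.1 lb·ft

18.1 lb·ft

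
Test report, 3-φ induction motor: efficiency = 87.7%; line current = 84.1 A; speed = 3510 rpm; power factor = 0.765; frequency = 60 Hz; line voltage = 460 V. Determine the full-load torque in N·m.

122 N·m

P_in = √3·V·I·cosφ = 1.732 × 460 × 84.1 × 0.765 = 51258 W
P_out = η·P_in = 0.877 × 51258 = 44953 W
n = 3510 rpm
ω = 2π×3510/60 = 367.6 rad/s
τ = P_out/ω = 44953/367.6 = 122 N·m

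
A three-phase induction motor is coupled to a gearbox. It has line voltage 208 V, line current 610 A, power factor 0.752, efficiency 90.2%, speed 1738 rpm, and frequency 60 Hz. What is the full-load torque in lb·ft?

P_in = √3·V·I·cosφ = 1.732 × 208 × 610 × 0.752 = 165257 W
P_out = η·P_in = 0.902 × 165257 = 149062 W
n = 1738 rpm
ω = 2π×1738/60 = 182 rad/s
τ = P_out/ω = 149062/182 = 819 N·m
In lb·ft: 819/1.356 = 604 lb·ft

604 lb·ft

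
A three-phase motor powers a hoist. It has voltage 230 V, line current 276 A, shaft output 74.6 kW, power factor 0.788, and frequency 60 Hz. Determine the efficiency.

P_out = 74.6 kW = 74600 W
P_in = √3·V_L·I_L·cosφ = 1.732 × 230 × 276 × 0.788 = 86639 W
η = P_out / P_in = 74600 / 86639 = 0.861 = 86.1%

86.1 %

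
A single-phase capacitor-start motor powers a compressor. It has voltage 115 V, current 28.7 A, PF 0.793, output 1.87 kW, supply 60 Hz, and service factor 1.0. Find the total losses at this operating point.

P_in = V·I·cosφ = 115×28.7×0.793 = 2617 W
P_out = 1870 W
Losses = P_in − P_out = 2617 − 1870 = 747 W

747 W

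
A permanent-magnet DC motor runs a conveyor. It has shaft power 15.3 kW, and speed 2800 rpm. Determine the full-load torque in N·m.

52.2 N·m

ω = 2π × 2800/60 = 293.2 rad/s
τ = P/ω = 15300/293.2 = 52.2 N·m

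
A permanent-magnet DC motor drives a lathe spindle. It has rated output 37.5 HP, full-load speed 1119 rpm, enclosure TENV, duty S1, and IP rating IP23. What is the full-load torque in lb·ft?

176 lb·ft

P_out = 37.5 × 746 = 27975 W
ω = 2π × 1119/60 = 117.2 rad/s
τ = P_out/ω = 27975/117.2 = 238.7 N·m
In lb·ft: 238.7/1.356 = 176 lb·ft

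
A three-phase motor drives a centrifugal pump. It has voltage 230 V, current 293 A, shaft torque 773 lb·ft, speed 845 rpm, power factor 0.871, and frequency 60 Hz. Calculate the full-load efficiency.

91.2 %

τ = 773 lb·ft × 1.356 = 1048 N·m
ω = 2π × 845/60 = 88.49 rad/s; P_out = τω = 1048 × 88.49 = 92738 W
P_in = √3·V_L·I_L·cosφ = 1.732 × 230 × 293 × 0.871 = 101663 W
η = P_out / P_in = 92738 / 101663 = 0.912 = 91.2%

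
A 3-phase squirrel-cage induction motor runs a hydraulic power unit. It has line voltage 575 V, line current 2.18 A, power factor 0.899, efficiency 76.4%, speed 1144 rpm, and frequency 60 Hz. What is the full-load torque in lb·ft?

9.18 lb·ft

P_in = √3·V·I·cosφ = 1.732 × 575 × 2.18 × 0.899 = 1952 W
P_out = η·P_in = 0.764 × 1952 = 1491 W
n = 1144 rpm
ω = 2π×1144/60 = 119.8 rad/s
τ = P_out/ω = 1491/119.8 = 12.45 N·m
In lb·ft: 12.45/1.356 = 9.18 lb·ft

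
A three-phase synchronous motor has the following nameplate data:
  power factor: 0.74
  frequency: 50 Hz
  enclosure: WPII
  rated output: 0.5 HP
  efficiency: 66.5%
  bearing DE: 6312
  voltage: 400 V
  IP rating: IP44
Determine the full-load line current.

1.09 A

P_out = 0.5 × 746 = 373 W
P_in = P_out / η = 373 / 0.665 = 561 W
I_L = P_in / (√3·V_L·cosφ) = 561 / (1.732 × 400 × 0.74) = 1.09 A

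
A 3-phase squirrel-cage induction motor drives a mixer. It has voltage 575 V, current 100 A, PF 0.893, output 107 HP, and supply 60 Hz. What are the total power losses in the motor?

P_in = √3·V·I·cosφ = 1.732×575×100×0.893 = 88934 W
P_out = 107×746 = 79822 W
Losses = P_in − P_out = 88934 − 79822 = 9112 W

9110 W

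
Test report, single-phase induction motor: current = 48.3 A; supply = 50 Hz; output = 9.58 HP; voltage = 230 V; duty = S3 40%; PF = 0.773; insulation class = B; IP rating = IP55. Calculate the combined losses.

1.44 kW

P_in = V·I·cosφ = 230×48.3×0.773 = 8587 W
P_out = 9.58×746 = 7147 W
Losses = P_in − P_out = 8587 − 7147 = 1440 W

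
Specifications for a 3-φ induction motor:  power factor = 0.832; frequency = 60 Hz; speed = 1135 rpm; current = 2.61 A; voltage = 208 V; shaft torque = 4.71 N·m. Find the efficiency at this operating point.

ω = 2π × 1135/60 = 118.9 rad/s; P_out = τω = 4.71 × 118.9 = 560 W
P_in = √3·V_L·I_L·cosφ = 1.732 × 208 × 2.61 × 0.832 = 782 W
η = P_out / P_in = 560 / 782 = 0.716 = 71.6%

71.6 %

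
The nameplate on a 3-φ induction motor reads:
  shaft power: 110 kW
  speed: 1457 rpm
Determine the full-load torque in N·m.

721 N·m

ω = 2π × 1457/60 = 152.6 rad/s
τ = P/ω = 110000/152.6 = 721 N·m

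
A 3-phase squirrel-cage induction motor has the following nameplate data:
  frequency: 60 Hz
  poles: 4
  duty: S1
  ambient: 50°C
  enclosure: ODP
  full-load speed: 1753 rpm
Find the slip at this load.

n_s = 120f/p = 120×60/4 = 1800 rpm
s = (n_s − n)/n_s = (1800 − 1753)/1800 = 0.0261

2.61 %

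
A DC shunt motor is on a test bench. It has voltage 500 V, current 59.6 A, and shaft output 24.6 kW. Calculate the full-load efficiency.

82.6 %

P_out = 24.6 kW = 24600 W
P_in = V·I = 500 × 59.6 = 29800 W
η = P_out / P_in = 24600 / 29800 = 0.826 = 82.6%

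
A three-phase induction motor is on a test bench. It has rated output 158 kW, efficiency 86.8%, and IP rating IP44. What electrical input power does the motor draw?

182 kW

P_out = 158000 W
P_in = P_out/η = 158000/0.868 = 182028 W = 182 kW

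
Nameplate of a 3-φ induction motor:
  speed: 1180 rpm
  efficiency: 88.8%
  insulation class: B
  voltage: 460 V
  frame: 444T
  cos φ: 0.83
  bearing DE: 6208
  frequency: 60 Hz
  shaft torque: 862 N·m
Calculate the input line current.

ω = 2π×1180/60 = 123.6 rad/s; P_out = τω = 862 × 123.6 = 106543 W
P_in = P_out / η = 106543 / 0.888 = 119981 W
I_L = P_in / (√3·V_L·cosφ) = 119981 / (1.732 × 460 × 0.83) = 181 A

181 A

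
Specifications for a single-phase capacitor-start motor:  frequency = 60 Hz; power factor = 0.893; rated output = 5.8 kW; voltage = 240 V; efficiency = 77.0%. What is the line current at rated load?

P_out = 5.8 kW = 5800 W
P_in = P_out / η = 5800 / 0.770 = 7532 W
I = P_in / (V·cosφ) = 7532 / (240 × 0.893) = 35.1 A

35.1 A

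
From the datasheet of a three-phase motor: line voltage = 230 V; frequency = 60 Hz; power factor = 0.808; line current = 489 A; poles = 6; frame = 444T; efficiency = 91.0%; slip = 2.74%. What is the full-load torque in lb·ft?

P_in = √3·V·I·cosφ = 1.732 × 230 × 489 × 0.808 = 157397 W
P_out = η·P_in = 0.91 × 157397 = 143231 W
n_s = 120×60/6 = 1200 rpm; n = 1200×(1−0.0274) = 1167 rpm
ω = 2π×1167/60 = 122.2 rad/s
τ = P_out/ω = 143231/122.2 = 1172 N·m
In lb·ft: 1172/1.356 = 864 lb·ft

864 lb·ft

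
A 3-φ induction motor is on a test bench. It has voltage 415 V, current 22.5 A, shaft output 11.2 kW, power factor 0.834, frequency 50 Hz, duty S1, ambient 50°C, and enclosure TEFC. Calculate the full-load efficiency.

83.0 %

P_out = 11.2 kW = 11200 W
P_in = √3·V_L·I_L·cosφ = 1.732 × 415 × 22.5 × 0.834 = 13488 W
η = P_out / P_in = 11200 / 13488 = 0.830 = 83.0%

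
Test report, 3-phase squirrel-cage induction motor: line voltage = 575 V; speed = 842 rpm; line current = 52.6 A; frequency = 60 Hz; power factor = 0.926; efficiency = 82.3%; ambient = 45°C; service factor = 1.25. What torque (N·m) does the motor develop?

P_in = √3·V·I·cosφ = 1.732 × 575 × 52.6 × 0.926 = 48508 W
P_out = η·P_in = 0.823 × 48508 = 39922 W
n = 842 rpm
ω = 2π×842/60 = 88.17 rad/s
τ = P_out/ω = 39922/88.17 = 453 N·m

453 N·m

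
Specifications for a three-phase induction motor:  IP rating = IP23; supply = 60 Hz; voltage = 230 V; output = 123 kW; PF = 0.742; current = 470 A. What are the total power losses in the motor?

15900 W

P_in = √3·V·I·cosφ = 1.732×230×470×0.742 = 138924 W
P_out = 123000 W
Losses = P_in − P_out = 138924 − 123000 = 15924 W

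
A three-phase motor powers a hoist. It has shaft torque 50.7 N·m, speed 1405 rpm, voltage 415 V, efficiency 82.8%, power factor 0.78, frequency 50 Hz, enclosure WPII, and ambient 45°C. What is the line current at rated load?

16.1 A

ω = 2π×1405/60 = 147.1 rad/s; P_out = τω = 50.7 × 147.1 = 7458 W
P_in = P_out / η = 7458 / 0.828 = 9007 W
I_L = P_in / (√3·V_L·cosφ) = 9007 / (1.732 × 415 × 0.78) = 16.1 A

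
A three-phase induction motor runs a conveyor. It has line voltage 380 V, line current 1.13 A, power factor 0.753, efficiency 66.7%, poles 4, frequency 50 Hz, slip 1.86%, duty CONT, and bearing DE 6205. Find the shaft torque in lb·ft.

1.79 lb·ft

P_in = √3·V·I·cosφ = 1.732 × 380 × 1.13 × 0.753 = 560 W
P_out = η·P_in = 0.667 × 560 = 374 W
n_s = 120×50/4 = 1500 rpm; n = 1500×(1−0.0186) = 1472 rpm
ω = 2π×1472/60 = 154.1 rad/s
τ = P_out/ω = 374/154.1 = 2.427 N·m
In lb·ft: 2.427/1.356 = 1.79 lb·ft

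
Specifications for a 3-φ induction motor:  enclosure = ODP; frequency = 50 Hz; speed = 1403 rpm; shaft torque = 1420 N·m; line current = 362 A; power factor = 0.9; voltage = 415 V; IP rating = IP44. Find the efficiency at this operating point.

ω = 2π × 1403/60 = 146.9 rad/s; P_out = τω = 1420 × 146.9 = 208598 W
P_in = √3·V_L·I_L·cosφ = 1.732 × 415 × 362 × 0.9 = 234179 W
η = P_out / P_in = 208598 / 234179 = 0.891 = 89.1%

89.1 %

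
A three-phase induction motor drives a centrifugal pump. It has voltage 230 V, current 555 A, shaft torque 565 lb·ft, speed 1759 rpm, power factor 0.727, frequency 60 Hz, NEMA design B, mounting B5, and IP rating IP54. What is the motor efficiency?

τ = 565 lb·ft × 1.356 = 766.1 N·m
ω = 2π × 1759/60 = 184.2 rad/s; P_out = τω = 766.1 × 184.2 = 141116 W
P_in = √3·V_L·I_L·cosφ = 1.732 × 230 × 555 × 0.727 = 160732 W
η = P_out / P_in = 141116 / 160732 = 0.878 = 87.8%

87.8 %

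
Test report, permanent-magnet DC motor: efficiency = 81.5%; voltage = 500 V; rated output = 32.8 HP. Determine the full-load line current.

P_out = 32.8 × 746 = 24469 W
P_in = P_out / η = 24469 / 0.815 = 30023 W
I = P_in / V = 30023 / 500 = 60 A

60 A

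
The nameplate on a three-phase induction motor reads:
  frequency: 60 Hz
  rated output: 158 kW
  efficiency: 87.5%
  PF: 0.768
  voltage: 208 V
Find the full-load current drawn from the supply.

P_out = 158 kW = 158000 W
P_in = P_out / η = 158000 / 0.875 = 180571 W
I_L = P_in / (√3·V_L·cosφ) = 180571 / (1.732 × 208 × 0.768) = 653 A

653 A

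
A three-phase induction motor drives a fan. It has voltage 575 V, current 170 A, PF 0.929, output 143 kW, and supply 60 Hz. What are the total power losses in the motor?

P_in = √3·V·I·cosφ = 1.732×575×170×0.929 = 157282 W
P_out = 143000 W
Losses = P_in − P_out = 157282 − 143000 = 14282 W

14300 W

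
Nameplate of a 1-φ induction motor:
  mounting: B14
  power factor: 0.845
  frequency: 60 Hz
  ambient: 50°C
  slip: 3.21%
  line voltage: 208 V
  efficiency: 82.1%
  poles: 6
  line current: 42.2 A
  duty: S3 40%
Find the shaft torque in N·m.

P_in = V·I·cosφ = 208 × 42.2 × 0.845 = 7417 W
P_out = η·P_in = 0.821 × 7417 = 6089 W
n_s = 120×60/6 = 1200 rpm; n = 1200×(1−0.0321) = 1161 rpm
ω = 2π×1161/60 = 121.6 rad/s
τ = P_out/ω = 6089/121.6 = 50.1 N·m

50.1 N·m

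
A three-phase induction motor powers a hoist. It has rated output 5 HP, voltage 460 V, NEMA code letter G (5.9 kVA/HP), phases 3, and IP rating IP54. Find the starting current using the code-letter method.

37 A

S_LR = 5.9 × 5 = 29.5 kVA
I_LR = S_LR/(√3·V_L) = 29500/(1.732×460) = 37 A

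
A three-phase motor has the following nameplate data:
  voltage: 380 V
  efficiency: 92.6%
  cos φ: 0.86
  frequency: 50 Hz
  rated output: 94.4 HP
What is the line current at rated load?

134 A

P_out = 94.4 × 746 = 70422 W
P_in = P_out / η = 70422 / 0.926 = 76050 W
I_L = P_in / (√3·V_L·cosφ) = 76050 / (1.732 × 380 × 0.86) = 134 A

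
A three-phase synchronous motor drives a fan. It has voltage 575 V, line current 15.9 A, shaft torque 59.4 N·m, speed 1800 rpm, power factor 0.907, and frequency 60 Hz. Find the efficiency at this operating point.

ω = 2π × 1800/60 = 188.5 rad/s; P_out = τω = 59.4 × 188.5 = 11197 W
P_in = √3·V_L·I_L·cosφ = 1.732 × 575 × 15.9 × 0.907 = 14362 W
η = P_out / P_in = 11197 / 14362 = 0.780 = 78.0%

78.0 %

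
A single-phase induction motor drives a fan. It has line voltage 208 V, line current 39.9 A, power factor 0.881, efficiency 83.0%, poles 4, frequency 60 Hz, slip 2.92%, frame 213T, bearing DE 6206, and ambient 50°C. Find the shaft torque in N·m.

P_in = V·I·cosφ = 208 × 39.9 × 0.881 = 7312 W
P_out = η·P_in = 0.83 × 7312 = 6069 W
n_s = 120×60/4 = 1800 rpm; n = 1800×(1−0.0292) = 1747 rpm
ω = 2π×1747/60 = 182.9 rad/s
τ = P_out/ω = 6069/182.9 = 33.2 N·m

33.2 N·m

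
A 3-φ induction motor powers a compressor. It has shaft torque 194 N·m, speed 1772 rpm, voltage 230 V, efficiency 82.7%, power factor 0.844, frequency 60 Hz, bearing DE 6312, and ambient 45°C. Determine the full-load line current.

129 A

ω = 2π×1772/60 = 185.6 rad/s; P_out = τω = 194 × 185.6 = 36006 W
P_in = P_out / η = 36006 / 0.827 = 43538 W
I_L = P_in / (√3·V_L·cosφ) = 43538 / (1.732 × 230 × 0.844) = 129 A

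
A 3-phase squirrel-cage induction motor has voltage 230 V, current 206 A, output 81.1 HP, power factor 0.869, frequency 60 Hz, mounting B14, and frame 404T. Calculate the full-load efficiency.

84.8 %

P_out = 81.1 × 746 = 60501 W
P_in = √3·V_L·I_L·cosφ = 1.732 × 230 × 206 × 0.869 = 71312 W
η = P_out / P_in = 60501 / 71312 = 0.848 = 84.8%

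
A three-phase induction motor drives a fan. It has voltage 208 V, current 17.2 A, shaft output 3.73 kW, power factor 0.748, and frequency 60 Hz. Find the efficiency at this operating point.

80.5 %

P_out = 3.73 kW = 3730 W
P_in = √3·V_L·I_L·cosφ = 1.732 × 208 × 17.2 × 0.748 = 4635 W
η = P_out / P_in = 3730 / 4635 = 0.805 = 80.5%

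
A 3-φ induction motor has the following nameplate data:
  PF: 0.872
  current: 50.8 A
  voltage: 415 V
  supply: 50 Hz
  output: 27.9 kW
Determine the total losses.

3.94 kW

P_in = √3·V·I·cosφ = 1.732×415×50.8×0.872 = 31840 W
P_out = 27900 W
Losses = P_in − P_out = 31840 − 27900 = 3940 W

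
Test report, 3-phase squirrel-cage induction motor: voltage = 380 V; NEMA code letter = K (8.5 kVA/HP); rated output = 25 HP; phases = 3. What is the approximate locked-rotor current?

S_LR = 8.5 × 25 = 212.5 kVA
I_LR = S_LR/(√3·V_L) = 212500/(1.732×380) = 323 A

323 A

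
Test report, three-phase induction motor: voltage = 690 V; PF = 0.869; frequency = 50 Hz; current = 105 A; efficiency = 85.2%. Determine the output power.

92.9 kW

P_in = √3·V·I·cosφ = 1.732 × 690 × 105 × 0.869 = 109045 W
P_out = η·P_in = 0.852 × 109045 = 92906 W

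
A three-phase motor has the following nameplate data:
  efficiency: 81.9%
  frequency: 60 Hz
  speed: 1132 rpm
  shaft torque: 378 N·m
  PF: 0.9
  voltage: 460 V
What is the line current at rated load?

76.3 A

ω = 2π×1132/60 = 118.5 rad/s; P_out = τω = 378 × 118.5 = 44793 W
P_in = P_out / η = 44793 / 0.819 = 54692 W
I_L = P_in / (√3·V_L·cosφ) = 54692 / (1.732 × 460 × 0.9) = 76.3 A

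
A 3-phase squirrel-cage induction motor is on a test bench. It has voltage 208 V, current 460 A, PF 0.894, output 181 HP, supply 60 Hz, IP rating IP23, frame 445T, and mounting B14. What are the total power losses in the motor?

P_in = √3·V·I·cosφ = 1.732×208×460×0.894 = 148152 W
P_out = 181×746 = 135026 W
Losses = P_in − P_out = 148152 − 135026 = 13126 W

13.1 kW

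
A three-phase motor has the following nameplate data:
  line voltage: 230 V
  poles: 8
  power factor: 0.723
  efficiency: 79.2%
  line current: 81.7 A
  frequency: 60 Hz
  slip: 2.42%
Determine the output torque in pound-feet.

149 lb·ft

P_in = √3·V·I·cosφ = 1.732 × 230 × 81.7 × 0.723 = 23531 W
P_out = η·P_in = 0.792 × 23531 = 18637 W
n_s = 120×60/8 = 900 rpm; n = 900×(1−0.0242) = 878 rpm
ω = 2π×878/60 = 91.94 rad/s
τ = P_out/ω = 18637/91.94 = 202.7 N·m
In lb·ft: 202.7/1.356 = 149 lb·ft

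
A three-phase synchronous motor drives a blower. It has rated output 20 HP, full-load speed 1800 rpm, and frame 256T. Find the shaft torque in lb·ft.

58.4 lb·ft

P_out = 20 × 746 = 14920 W
ω = 2π × 1800/60 = 188.5 rad/s
τ = P_out/ω = 14920/188.5 = 79.15 N·m
In lb·ft: 79.15/1.356 = 58.4 lb·ft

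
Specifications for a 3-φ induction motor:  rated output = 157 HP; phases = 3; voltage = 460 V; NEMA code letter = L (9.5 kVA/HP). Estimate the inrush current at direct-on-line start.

S_LR = 9.5 × 157 = 1491.5 kVA
I_LR = S_LR/(√3·V_L) = 1491500/(1.732×460) = 1870 A

1870 A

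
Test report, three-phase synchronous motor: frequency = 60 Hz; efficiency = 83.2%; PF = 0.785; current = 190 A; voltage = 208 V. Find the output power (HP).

P_in = √3·V·I·cosφ = 1.732 × 208 × 190 × 0.785 = 53732 W
P_out = η·P_in = 0.832 × 53732 = 44705 W
= 44705/746 = 59.9 HP

59.9 HP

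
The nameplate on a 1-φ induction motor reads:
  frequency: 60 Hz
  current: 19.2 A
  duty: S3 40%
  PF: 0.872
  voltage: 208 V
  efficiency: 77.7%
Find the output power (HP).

3.63 HP

P_in = V·I·cosφ = 208 × 19.2 × 0.872 = 3482 W
P_out = η·P_in = 0.777 × 3482 = 2706 W
= 2706/746 = 3.63 HP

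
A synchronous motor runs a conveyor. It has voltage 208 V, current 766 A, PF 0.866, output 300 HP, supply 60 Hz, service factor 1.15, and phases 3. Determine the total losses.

15200 W

P_in = √3·V·I·cosφ = 1.732×208×766×0.866 = 238978 W
P_out = 300×746 = 223800 W
Losses = P_in − P_out = 238978 − 223800 = 15178 W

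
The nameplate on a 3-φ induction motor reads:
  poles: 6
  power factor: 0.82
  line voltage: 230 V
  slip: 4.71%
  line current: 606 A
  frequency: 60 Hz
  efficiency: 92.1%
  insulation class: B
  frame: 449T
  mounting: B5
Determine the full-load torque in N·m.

1520 N·m

P_in = √3·V·I·cosφ = 1.732 × 230 × 606 × 0.82 = 197953 W
P_out = η·P_in = 0.921 × 197953 = 182315 W
n_s = 120×60/6 = 1200 rpm; n = 1200×(1−0.0471) = 1143 rpm
ω = 2π×1143/60 = 119.7 rad/s
τ = P_out/ω = 182315/119.7 = 1520 N·m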